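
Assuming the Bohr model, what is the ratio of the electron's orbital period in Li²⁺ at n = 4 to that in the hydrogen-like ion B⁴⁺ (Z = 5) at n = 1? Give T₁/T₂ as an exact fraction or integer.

T ∝ Z^-2 · n^3
T₁/T₂ = (3/5)^-2 · (4/1)^3 = 1600/9

1600/9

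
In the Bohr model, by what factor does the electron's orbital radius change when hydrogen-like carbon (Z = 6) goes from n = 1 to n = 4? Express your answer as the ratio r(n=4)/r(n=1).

16

r ∝ Z^-1 · n^2; with Z fixed, r ∝ n^2.
r(n=4)/r(n=1) = (4/1)^2 = 16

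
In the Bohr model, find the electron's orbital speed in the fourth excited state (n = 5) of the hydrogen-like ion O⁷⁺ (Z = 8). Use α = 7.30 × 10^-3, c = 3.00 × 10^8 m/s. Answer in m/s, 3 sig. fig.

v_n = Zαc/n = 8 × 0.00730 × 3.00 × 10^8 / 5
    = 3.50 × 10^6 m/s

3.50 × 10^6 m/s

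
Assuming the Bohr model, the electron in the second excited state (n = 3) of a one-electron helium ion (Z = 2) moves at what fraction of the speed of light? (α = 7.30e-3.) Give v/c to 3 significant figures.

0.00487

v_n = Zαc/n, so v/c = Zα/n = 2 × 0.00730 / 3 = 0.00487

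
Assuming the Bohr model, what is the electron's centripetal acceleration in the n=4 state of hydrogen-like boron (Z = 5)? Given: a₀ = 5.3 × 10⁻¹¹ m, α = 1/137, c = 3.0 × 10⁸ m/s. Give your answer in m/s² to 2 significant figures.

r = n²a₀/Z = 1.7 × 10⁻¹⁰ m, v = Zαc/n = 2.7 × 10⁶ m/s
a = v²/r = (2.7 × 10⁶)² / 1.7 × 10⁻¹⁰ = 4.4 × 10²² m/s²

4.4 × 10²² m/s²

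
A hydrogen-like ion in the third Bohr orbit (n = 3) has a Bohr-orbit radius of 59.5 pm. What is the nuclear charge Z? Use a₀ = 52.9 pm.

8

r_n = n²a₀/Z ⇒ Z = n²a₀/r = 3² × 52.9 / 59.5 ≈ 8.00
Z = 8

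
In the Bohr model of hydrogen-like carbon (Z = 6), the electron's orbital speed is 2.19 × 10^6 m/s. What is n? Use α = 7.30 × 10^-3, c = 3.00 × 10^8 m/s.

6

v_n = Zαc/n ⇒ n = Zαc/v = 6 × 0.00730 × 3.00 × 10^8 / 2.19 × 10^6 ≈ 6.00
n = 6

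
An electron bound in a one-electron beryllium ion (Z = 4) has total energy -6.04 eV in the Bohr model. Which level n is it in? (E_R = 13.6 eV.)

6

E_n = −E_R Z²/n² ⇒ n² = E_R Z²/(−E_n) = 13.6 × 4² / 6.04 ≈ 36.03
n = 6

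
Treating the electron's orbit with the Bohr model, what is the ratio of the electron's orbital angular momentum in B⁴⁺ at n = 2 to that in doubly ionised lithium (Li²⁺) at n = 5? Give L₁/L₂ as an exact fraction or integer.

2/5

L = nℏ is independent of Z.
L₁/L₂ = n₁/n₂ = 2/5 = 2/5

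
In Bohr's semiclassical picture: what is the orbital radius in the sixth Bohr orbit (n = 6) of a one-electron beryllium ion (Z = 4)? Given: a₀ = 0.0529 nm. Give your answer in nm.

r_n = n²a₀/Z = 6² × 0.0529 / 4
    = 36 × 0.0529 / 4 = 0.476 nm

0.476 nm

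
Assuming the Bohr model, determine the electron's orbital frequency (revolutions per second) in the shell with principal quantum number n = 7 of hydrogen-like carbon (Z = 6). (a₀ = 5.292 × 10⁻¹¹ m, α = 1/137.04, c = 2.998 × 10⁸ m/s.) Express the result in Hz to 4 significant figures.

r = n²a₀/Z = 4.322 × 10⁻¹⁰ m, v = Zαc/n = 1.875 × 10⁶ m/s
f = v/(2πr) = 6.905 × 10¹⁴ Hz

6.905 × 10¹⁴ Hz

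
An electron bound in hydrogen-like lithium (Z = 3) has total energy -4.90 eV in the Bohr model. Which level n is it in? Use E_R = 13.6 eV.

5

E_n = −E_R Z²/n² ⇒ n² = E_R Z²/(−E_n) = 13.6 × 3² / 4.90 ≈ 24.98
n = 5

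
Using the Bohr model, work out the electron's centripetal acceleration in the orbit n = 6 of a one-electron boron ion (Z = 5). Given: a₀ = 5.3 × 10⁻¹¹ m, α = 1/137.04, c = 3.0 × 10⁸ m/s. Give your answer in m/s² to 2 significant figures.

r = n²a₀/Z = 3.8 × 10⁻¹⁰ m, v = Zαc/n = 1.8 × 10⁶ m/s
a = v²/r = (1.8 × 10⁶)² / 3.8 × 10⁻¹⁰ = 8.7 × 10²¹ m/s²

8.7 × 10²¹ m/s²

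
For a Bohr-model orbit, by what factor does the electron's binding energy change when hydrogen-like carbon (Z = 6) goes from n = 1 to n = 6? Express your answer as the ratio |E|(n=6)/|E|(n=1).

|E| ∝ Z^2 · n^-2; with Z fixed, |E| ∝ n^-2.
|E|(n=6)/|E|(n=1) = (6/1)^-2 = 1/36

1/36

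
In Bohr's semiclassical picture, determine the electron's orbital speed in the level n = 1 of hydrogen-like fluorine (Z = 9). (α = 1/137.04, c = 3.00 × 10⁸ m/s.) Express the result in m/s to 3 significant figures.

1.97 × 10⁷ m/s

v_n = Zαc/n = 9 × 0.00730 × 3.00 × 10⁸ / 1
    = 1.97 × 10⁷ m/s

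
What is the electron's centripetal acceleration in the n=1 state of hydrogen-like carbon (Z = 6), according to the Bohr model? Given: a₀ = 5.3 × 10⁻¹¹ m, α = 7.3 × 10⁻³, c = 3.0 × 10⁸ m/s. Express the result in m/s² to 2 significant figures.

2.0 × 10²⁵ m/s²

r = n²a₀/Z = 8.8 × 10⁻¹² m, v = Zαc/n = 1.3 × 10⁷ m/s
a = v²/r = (1.3 × 10⁷)² / 8.8 × 10⁻¹² = 2.0 × 10²⁵ m/s²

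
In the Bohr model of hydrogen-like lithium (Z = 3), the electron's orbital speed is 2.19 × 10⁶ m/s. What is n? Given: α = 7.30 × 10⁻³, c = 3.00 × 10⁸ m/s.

3

v_n = Zαc/n ⇒ n = Zαc/v = 3 × 0.00730 × 3.00 × 10⁸ / 2.19 × 10⁶ ≈ 3.00
n = 3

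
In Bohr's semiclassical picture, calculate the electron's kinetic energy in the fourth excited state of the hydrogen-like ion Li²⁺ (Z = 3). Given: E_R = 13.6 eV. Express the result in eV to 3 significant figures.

For a Coulomb orbit the virial theorem gives K = −E_n.
E_n = −E_R·Z²/n², so K = E_R·Z²/n² = 13.6 × 3²/5² = 4.90 eV

4.90 eV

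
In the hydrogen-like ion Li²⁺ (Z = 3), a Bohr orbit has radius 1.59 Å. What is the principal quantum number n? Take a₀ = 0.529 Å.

3

r_n = n²a₀/Z ⇒ n² = rZ/a₀ = 1.59 × 3 / 0.529 ≈ 9.02
n = 3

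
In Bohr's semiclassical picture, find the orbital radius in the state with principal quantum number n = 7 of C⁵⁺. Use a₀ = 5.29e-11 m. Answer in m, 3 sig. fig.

4.32e-10 m

r_n = n²a₀/Z = 7² × 5.29e-11 / 6
    = 49 × 5.29e-11 / 6 = 4.32e-10 m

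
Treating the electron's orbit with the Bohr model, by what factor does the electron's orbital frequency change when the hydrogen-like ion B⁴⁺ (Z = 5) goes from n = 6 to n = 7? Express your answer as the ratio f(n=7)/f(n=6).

f ∝ Z^2 · n^-3; with Z fixed, f ∝ n^-3.
f(n=7)/f(n=6) = (7/6)^-3 = 216/343

216/343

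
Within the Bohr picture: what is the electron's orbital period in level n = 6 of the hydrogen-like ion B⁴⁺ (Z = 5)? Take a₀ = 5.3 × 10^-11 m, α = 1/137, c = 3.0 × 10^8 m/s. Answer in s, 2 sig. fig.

r = n²a₀/Z = 6²·5.3 × 10^-11/5 = 3.8 × 10^-10 m
v = Zαc/n = 5·0.0073·3.0 × 10^8/6 = 1.8 × 10^6 m/s
T = 2πr/v = 1.3 × 10^-15 s

1.3 × 10^-15 s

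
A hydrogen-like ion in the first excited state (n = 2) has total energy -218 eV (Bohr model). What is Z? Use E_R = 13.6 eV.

E_n = −E_R Z²/n² ⇒ Z² = −E_n n²/E_R = 218 × 2² / 13.6 ≈ 64.12
Z = 8

8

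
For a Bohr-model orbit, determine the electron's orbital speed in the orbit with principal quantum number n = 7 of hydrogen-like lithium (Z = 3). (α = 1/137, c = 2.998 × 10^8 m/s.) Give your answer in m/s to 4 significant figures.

v_n = Zαc/n = 3 × 0.007299 × 2.998 × 10^8 / 7
    = 9.379 × 10^5 m/s

9.379 × 10^5 m/s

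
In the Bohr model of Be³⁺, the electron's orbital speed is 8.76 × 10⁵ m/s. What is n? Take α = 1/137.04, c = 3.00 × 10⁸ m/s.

v_n = Zαc/n ⇒ n = Zαc/v = 4 × 0.00730 × 3.00 × 10⁸ / 8.76 × 10⁵ ≈ 10.00
n = 10

10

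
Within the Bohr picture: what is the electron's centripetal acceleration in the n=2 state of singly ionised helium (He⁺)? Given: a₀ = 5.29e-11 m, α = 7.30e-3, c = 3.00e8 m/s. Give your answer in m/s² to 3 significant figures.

4.53e22 m/s²

r = n²a₀/Z = 1.06e-10 m, v = Zαc/n = 2.19e6 m/s
a = v²/r = (2.19e6)² / 1.06e-10 = 4.53e22 m/s²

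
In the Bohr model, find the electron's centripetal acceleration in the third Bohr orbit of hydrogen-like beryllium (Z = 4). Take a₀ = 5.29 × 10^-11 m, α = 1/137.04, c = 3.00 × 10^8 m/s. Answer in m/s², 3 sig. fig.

7.16 × 10^22 m/s²

r = n²a₀/Z = 1.19 × 10^-10 m, v = Zαc/n = 2.92 × 10^6 m/s
a = v²/r = (2.92 × 10^6)² / 1.19 × 10^-10 = 7.16 × 10^22 m/s²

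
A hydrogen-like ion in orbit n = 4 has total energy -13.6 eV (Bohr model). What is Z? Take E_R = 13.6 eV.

E_n = −E_R Z²/n² ⇒ Z² = −E_n n²/E_R = 13.6 × 4² / 13.6 ≈ 16.00
Z = 4

4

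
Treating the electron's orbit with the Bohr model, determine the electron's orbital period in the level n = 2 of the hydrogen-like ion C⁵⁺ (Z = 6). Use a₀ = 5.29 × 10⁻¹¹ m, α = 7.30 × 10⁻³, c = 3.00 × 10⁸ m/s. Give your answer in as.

33.7 as

r = n²a₀/Z = 2²·5.29 × 10⁻¹¹/6 = 3.53 × 10⁻¹¹ m
v = Zαc/n = 6·0.00730·3.00 × 10⁸/2 = 6.57 × 10⁶ m/s
T = 2πr/v = 3.37 × 10⁻¹⁷ s = 33.7 as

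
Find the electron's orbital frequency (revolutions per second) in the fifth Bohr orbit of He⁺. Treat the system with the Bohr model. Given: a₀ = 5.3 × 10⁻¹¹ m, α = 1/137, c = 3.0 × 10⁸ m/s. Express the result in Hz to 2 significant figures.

2.1 × 10¹⁴ Hz

r = n²a₀/Z = 6.6 × 10⁻¹⁰ m, v = Zαc/n = 8.8 × 10⁵ m/s
f = v/(2πr) = 2.1 × 10¹⁴ Hz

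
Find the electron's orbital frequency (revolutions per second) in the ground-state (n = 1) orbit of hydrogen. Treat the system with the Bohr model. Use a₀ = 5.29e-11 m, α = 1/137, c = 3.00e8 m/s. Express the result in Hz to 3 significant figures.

6.59e15 Hz

r = n²a₀/Z = 5.29e-11 m, v = Zαc/n = 2.19e6 m/s
f = v/(2πr) = 6.59e15 Hz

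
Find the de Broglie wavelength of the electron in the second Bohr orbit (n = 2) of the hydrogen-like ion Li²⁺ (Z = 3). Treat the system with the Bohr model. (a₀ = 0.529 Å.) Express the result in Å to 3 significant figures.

The Bohr quantisation condition is nλ = 2πr_n.
r_n = n²a₀/Z = 0.705 Å
λ = 2πr_n/n = 2π·0.705/2 = 2.22 Å

2.22 Å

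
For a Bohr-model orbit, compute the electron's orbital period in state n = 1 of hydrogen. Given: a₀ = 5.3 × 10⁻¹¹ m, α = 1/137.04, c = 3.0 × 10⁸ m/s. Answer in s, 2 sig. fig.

1.5 × 10⁻¹⁶ s

r = n²a₀/Z = 1²·5.3 × 10⁻¹¹/1 = 5.3 × 10⁻¹¹ m
v = Zαc/n = 1·0.0073·3.0 × 10⁸/1 = 2.2 × 10⁶ m/s
T = 2πr/v = 1.5 × 10⁻¹⁶ s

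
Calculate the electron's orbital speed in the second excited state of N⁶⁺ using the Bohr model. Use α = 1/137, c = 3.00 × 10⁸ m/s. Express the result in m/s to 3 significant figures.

v_n = Zαc/n = 7 × 0.00730 × 3.00 × 10⁸ / 3
    = 5.11 × 10⁶ m/s

5.11 × 10⁶ m/s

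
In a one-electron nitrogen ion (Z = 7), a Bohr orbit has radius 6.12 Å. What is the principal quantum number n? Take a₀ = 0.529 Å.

r_n = n²a₀/Z ⇒ n² = rZ/a₀ = 6.12 × 7 / 0.529 ≈ 80.98
n = 9

9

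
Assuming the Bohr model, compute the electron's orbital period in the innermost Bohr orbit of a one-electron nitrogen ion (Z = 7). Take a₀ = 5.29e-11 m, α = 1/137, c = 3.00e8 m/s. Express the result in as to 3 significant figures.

3.10 as

r = n²a₀/Z = 1²·5.29e-11/7 = 7.56e-12 m
v = Zαc/n = 7·0.00730·3.00e8/1 = 1.53e7 m/s
T = 2πr/v = 3.10e-18 s = 3.10 as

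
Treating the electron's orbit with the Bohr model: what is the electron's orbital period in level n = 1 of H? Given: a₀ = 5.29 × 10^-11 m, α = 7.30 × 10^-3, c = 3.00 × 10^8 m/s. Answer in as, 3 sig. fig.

152 as

r = n²a₀/Z = 1²·5.29 × 10^-11/1 = 5.29 × 10^-11 m
v = Zαc/n = 1·0.00730·3.00 × 10^8/1 = 2.19 × 10^6 m/s
T = 2πr/v = 1.52 × 10^-16 s = 152 as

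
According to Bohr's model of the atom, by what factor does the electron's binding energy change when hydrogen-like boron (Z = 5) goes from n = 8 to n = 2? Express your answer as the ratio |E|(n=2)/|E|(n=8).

|E| ∝ Z^2 · n^-2; with Z fixed, |E| ∝ n^-2.
|E|(n=2)/|E|(n=8) = (2/8)^-2 = 16

16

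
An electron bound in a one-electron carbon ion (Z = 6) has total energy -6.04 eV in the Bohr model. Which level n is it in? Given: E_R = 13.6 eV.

9

E_n = −E_R Z²/n² ⇒ n² = E_R Z²/(−E_n) = 13.6 × 6² / 6.04 ≈ 81.06
n = 9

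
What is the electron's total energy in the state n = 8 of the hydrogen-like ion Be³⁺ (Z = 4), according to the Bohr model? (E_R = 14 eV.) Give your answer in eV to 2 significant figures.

-3.5 eV

E_n = −E_R·Z²/n² = −14 × 4²/8² = -3.5 eV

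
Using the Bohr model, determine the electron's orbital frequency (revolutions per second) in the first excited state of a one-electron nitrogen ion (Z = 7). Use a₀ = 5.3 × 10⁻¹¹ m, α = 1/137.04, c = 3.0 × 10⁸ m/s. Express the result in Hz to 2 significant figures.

r = n²a₀/Z = 3.0 × 10⁻¹¹ m, v = Zαc/n = 7.7 × 10⁶ m/s
f = v/(2πr) = 4.0 × 10¹⁶ Hz

4.0 × 10¹⁶ Hz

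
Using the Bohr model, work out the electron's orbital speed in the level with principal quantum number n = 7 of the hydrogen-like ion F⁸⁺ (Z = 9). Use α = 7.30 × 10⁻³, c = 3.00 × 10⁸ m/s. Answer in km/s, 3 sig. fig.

2820 km/s

v_n = Zαc/n = 9 × 0.00730 × 3.00 × 10⁸ / 7
    = 2820 km/s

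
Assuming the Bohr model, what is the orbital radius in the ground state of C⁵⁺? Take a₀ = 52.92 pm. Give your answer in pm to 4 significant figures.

8.820 pm

r_n = n²a₀/Z = 1² × 52.92 / 6
    = 1 × 52.92 / 6 = 8.820 pm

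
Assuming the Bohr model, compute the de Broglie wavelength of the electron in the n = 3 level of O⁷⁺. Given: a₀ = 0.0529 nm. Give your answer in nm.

The Bohr quantisation condition is nλ = 2πr_n.
r_n = n²a₀/Z = 0.0595 nm
λ = 2πr_n/n = 2π·0.0595/3 = 0.125 nm

0.125 nm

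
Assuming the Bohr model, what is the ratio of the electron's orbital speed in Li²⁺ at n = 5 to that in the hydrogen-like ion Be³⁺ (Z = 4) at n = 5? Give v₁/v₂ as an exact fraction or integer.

3/4

v ∝ Z^1 · n^-1
v₁/v₂ = (3/4)^1 · (5/5)^-1 = 3/4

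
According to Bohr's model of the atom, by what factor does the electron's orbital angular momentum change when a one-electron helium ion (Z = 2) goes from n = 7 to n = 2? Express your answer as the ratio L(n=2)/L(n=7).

2/7

L = nℏ depends only on n, so L ∝ n.
L(n=2)/L(n=7) = (2/7)^1 = 2/7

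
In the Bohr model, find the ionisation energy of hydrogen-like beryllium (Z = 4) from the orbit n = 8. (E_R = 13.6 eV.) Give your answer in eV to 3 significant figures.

3.40 eV

E_n = −E_R·Z²/n² = −13.6 × 4²/8² eV = -3.40 eV
Ionisation energy = −E_n = 3.40 eV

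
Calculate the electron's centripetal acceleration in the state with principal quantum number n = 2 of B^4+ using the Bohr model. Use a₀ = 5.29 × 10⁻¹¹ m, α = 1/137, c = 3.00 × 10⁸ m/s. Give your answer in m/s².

7.08 × 10²³ m/s²

r = n²a₀/Z = 4.23 × 10⁻¹¹ m, v = Zαc/n = 5.47 × 10⁶ m/s
a = v²/r = (5.47 × 10⁶)² / 4.23 × 10⁻¹¹ = 7.08 × 10²³ m/s²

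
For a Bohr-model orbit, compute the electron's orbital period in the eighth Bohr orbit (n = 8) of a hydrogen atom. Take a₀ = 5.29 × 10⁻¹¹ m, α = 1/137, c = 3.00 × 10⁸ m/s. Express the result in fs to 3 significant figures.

77.7 fs

r = n²a₀/Z = 8²·5.29 × 10⁻¹¹/1 = 3.39 × 10⁻⁹ m
v = Zαc/n = 1·0.00730·3.00 × 10⁸/8 = 2.74 × 10⁵ m/s
T = 2πr/v = 7.77 × 10⁻¹⁴ s = 77.7 fs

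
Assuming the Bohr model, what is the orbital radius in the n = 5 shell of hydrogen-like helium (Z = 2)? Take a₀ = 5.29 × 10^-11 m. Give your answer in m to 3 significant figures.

r_n = n²a₀/Z = 5² × 5.29 × 10^-11 / 2
    = 25 × 5.29 × 10^-11 / 2 = 6.61 × 10^-10 m

6.61 × 10^-10 m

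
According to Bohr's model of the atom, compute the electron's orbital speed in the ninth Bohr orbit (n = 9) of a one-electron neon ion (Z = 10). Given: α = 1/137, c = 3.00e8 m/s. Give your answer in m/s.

2.43e6 m/s

v_n = Zαc/n = 10 × 0.00730 × 3.00e8 / 9
    = 2.43e6 m/s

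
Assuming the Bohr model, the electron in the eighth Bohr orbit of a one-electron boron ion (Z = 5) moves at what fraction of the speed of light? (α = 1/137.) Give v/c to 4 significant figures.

v_n = Zαc/n, so v/c = Zα/n = 5 × 0.007299 / 8 = 0.004562

0.004562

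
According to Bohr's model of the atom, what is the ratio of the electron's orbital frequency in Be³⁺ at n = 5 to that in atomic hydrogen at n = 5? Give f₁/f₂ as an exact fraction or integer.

f ∝ Z^2 · n^-3
f₁/f₂ = (4/1)^2 · (5/5)^-3 = 16

16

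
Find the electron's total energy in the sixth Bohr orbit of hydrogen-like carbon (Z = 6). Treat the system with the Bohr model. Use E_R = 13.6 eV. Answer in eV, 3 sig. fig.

-13.6 eV

E_n = −E_R·Z²/n² = −13.6 × 6²/6² = -13.6 eV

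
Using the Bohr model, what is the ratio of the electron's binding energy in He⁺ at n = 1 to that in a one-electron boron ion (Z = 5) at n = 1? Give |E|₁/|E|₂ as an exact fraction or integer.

|E| ∝ Z^2 · n^-2
|E|₁/|E|₂ = (2/5)^2 · (1/1)^-2 = 4/25

4/25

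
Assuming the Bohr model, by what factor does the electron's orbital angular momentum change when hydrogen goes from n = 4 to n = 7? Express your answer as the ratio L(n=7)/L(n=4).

7/4

L = nℏ depends only on n, so L ∝ n.
L(n=7)/L(n=4) = (7/4)^1 = 7/4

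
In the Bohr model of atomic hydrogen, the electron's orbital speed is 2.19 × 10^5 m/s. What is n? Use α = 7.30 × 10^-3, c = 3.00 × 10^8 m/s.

10

v_n = Zαc/n ⇒ n = Zαc/v = 1 × 0.00730 × 3.00 × 10^8 / 2.19 × 10^5 ≈ 10.00
n = 10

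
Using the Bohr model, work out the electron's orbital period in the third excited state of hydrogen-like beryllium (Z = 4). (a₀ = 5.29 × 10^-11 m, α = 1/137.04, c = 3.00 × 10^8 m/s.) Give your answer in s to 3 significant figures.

r = n²a₀/Z = 4²·5.29 × 10^-11/4 = 2.12 × 10^-10 m
v = Zαc/n = 4·0.00730·3.00 × 10^8/4 = 2.19 × 10^6 m/s
T = 2πr/v = 6.07 × 10^-16 s

6.07 × 10^-16 s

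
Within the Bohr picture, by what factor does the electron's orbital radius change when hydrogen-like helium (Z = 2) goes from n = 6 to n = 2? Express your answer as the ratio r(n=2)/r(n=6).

r ∝ Z^-1 · n^2; with Z fixed, r ∝ n^2.
r(n=2)/r(n=6) = (2/6)^2 = 1/9

1/9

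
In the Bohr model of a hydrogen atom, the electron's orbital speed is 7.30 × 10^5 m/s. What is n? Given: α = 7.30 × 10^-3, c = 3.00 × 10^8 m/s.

v_n = Zαc/n ⇒ n = Zαc/v = 1 × 0.00730 × 3.00 × 10^8 / 7.30 × 10^5 ≈ 3.00
n = 3

3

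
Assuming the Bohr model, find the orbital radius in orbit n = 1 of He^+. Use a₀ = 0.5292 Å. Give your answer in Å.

0.2646 Å

r_n = n²a₀/Z = 1² × 0.5292 / 2
    = 1 × 0.5292 / 2 = 0.2646 Å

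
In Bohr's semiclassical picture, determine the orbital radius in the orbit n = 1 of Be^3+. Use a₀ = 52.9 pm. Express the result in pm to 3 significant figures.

13.2 pm

r_n = n²a₀/Z = 1² × 52.9 / 4
    = 1 × 52.9 / 4 = 13.2 pm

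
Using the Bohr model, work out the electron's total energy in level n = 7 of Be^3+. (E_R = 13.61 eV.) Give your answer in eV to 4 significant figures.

E_n = −E_R·Z²/n² = −13.61 × 4²/7² = -4.444 eV

-4.444 eV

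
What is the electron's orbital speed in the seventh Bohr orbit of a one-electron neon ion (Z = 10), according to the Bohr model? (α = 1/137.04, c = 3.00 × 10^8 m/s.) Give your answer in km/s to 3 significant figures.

v_n = Zαc/n = 10 × 0.00730 × 3.00 × 10^8 / 7
    = 3130 km/s

3130 km/s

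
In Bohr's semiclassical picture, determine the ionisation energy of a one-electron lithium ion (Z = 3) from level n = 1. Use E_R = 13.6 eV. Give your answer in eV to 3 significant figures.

E_n = −E_R·Z²/n² = −13.6 × 3²/1² eV = -122 eV
Ionisation energy = −E_n = 122 eV

122 eV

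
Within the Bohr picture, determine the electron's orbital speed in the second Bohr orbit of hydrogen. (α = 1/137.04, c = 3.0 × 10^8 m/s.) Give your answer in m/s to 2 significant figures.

1.1 × 10^6 m/s

v_n = Zαc/n = 1 × 0.0073 × 3.0 × 10^8 / 2
    = 1.1 × 10^6 m/s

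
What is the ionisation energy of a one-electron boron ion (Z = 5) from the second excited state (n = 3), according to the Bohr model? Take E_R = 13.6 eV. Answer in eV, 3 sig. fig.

37.8 eV

E_n = −E_R·Z²/n² = −13.6 × 5²/3² eV = -37.8 eV
Ionisation energy = −E_n = 37.8 eV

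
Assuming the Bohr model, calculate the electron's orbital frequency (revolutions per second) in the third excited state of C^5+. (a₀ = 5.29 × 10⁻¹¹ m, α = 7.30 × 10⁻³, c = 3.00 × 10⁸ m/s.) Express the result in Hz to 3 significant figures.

r = n²a₀/Z = 1.41 × 10⁻¹⁰ m, v = Zαc/n = 3.29 × 10⁶ m/s
f = v/(2πr) = 3.71 × 10¹⁵ Hz

3.71 × 10¹⁵ Hz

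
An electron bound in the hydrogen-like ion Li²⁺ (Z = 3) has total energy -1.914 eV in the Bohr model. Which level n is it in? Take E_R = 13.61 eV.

E_n = −E_R Z²/n² ⇒ n² = E_R Z²/(−E_n) = 13.61 × 3² / 1.914 ≈ 64.00
n = 8

8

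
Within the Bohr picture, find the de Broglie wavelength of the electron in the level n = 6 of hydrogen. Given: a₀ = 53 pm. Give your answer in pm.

2000 pm

The Bohr quantisation condition is nλ = 2πr_n.
r_n = n²a₀/Z = 1900 pm
λ = 2πr_n/n = 2π·1900/6 = 2000 pm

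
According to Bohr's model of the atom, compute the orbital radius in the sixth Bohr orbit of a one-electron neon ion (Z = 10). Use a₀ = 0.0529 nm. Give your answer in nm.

0.190 nm

r_n = n²a₀/Z = 6² × 0.0529 / 10
    = 36 × 0.0529 / 10 = 0.190 nm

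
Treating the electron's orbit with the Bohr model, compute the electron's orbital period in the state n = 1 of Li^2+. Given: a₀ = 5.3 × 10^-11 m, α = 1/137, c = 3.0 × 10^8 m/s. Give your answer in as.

r = n²a₀/Z = 1²·5.3 × 10^-11/3 = 1.8 × 10^-11 m
v = Zαc/n = 3·0.0073·3.0 × 10^8/1 = 6.6 × 10^6 m/s
T = 2πr/v = 1.7 × 10^-17 s = 17 as

17 as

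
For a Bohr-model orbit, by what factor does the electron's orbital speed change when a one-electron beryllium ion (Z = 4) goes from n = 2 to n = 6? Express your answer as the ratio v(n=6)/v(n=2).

1/3

v ∝ Z^1 · n^-1; with Z fixed, v ∝ n^-1.
v(n=6)/v(n=2) = (6/2)^-1 = 1/3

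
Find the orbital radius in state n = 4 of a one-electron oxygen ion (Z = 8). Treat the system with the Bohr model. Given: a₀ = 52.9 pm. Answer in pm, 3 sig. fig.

106 pm

r_n = n²a₀/Z = 4² × 52.9 / 8
    = 16 × 52.9 / 8 = 106 pm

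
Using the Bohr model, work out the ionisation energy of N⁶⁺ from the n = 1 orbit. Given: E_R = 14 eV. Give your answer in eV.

E_n = −E_R·Z²/n² = −14 × 7²/1² eV = -690 eV
Ionisation energy = −E_n = 690 eV

690 eV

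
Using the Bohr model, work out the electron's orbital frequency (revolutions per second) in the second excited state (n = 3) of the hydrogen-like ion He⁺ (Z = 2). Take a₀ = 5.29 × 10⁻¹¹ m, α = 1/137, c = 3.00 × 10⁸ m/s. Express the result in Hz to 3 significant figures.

r = n²a₀/Z = 2.38 × 10⁻¹⁰ m, v = Zαc/n = 1.46 × 10⁶ m/s
f = v/(2πr) = 9.76 × 10¹⁴ Hz

9.76 × 10¹⁴ Hz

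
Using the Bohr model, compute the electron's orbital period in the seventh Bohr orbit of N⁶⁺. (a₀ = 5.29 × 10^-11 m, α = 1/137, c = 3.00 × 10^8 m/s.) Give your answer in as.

r = n²a₀/Z = 7²·5.29 × 10^-11/7 = 3.70 × 10^-10 m
v = Zαc/n = 7·0.00730·3.00 × 10^8/7 = 2.19 × 10^6 m/s
T = 2πr/v = 1.06 × 10^-15 s = 1060 as

1060 as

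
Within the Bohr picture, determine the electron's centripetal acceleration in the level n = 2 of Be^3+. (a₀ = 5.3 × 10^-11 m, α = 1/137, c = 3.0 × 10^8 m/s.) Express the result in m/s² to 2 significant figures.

r = n²a₀/Z = 5.3 × 10^-11 m, v = Zαc/n = 4.4 × 10^6 m/s
a = v²/r = (4.4 × 10^6)² / 5.3 × 10^-11 = 3.6 × 10^23 m/s²

3.6 × 10^23 m/s²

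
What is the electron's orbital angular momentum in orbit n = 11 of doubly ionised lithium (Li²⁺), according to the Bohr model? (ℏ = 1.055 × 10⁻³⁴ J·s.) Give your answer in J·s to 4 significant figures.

L_n = nℏ = 11 × 1.055 × 10⁻³⁴ = 1.160 × 10⁻³³ J·s

1.160 × 10⁻³³ J·s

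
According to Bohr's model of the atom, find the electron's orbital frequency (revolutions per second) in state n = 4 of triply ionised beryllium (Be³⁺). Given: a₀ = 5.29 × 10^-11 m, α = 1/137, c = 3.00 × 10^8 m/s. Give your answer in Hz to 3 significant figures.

r = n²a₀/Z = 2.12 × 10^-10 m, v = Zαc/n = 2.19 × 10^6 m/s
f = v/(2πr) = 1.65 × 10^15 Hz

1.65 × 10^15 Hz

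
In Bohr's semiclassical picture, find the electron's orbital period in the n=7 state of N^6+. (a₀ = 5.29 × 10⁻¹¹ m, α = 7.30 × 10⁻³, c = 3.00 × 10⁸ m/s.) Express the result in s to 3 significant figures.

r = n²a₀/Z = 7²·5.29 × 10⁻¹¹/7 = 3.70 × 10⁻¹⁰ m
v = Zαc/n = 7·0.00730·3.00 × 10⁸/7 = 2.19 × 10⁶ m/s
T = 2πr/v = 1.06 × 10⁻¹⁵ s

1.06 × 10⁻¹⁵ s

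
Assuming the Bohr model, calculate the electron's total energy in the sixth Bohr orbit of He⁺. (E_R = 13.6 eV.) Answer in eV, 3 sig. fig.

E_n = −E_R·Z²/n² = −13.6 × 2²/6² = -1.51 eV

-1.51 eV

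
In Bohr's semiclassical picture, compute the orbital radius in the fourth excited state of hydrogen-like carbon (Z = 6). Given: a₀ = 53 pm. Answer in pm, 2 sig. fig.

220 pm

r_n = n²a₀/Z = 5² × 53 / 6
    = 25 × 53 / 6 = 220 pm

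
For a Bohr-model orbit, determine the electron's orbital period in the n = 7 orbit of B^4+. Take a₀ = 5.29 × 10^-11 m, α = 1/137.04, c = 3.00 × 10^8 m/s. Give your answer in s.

r = n²a₀/Z = 7²·5.29 × 10^-11/5 = 5.18 × 10^-10 m
v = Zαc/n = 5·0.00730·3.00 × 10^8/7 = 1.56 × 10^6 m/s
T = 2πr/v = 2.08 × 10^-15 s

2.08 × 10^-15 s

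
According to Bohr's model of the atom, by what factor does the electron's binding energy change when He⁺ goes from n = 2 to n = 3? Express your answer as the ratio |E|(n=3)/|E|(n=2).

4/9

|E| ∝ Z^2 · n^-2; with Z fixed, |E| ∝ n^-2.
|E|(n=3)/|E|(n=2) = (3/2)^-2 = 4/9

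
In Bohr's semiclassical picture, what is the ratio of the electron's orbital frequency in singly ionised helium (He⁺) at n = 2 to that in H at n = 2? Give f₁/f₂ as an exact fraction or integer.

4

f ∝ Z^2 · n^-3
f₁/f₂ = (2/1)^2 · (2/2)^-3 = 4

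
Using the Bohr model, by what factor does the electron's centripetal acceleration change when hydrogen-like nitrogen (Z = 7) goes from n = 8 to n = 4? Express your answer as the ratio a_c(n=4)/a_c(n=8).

a_c ∝ Z^3 · n^-4; with Z fixed, a_c ∝ n^-4.
a_c(n=4)/a_c(n=8) = (4/8)^-4 = 16

16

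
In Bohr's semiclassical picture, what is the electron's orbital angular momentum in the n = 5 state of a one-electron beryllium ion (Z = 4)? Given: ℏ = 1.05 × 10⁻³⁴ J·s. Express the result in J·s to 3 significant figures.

L_n = nℏ = 5 × 1.05 × 10⁻³⁴ = 5.25 × 10⁻³⁴ J·s

5.25 × 10⁻³⁴ J·s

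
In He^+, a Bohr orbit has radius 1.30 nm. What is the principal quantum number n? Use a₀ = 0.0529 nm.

r_n = n²a₀/Z ⇒ n² = rZ/a₀ = 1.30 × 2 / 0.0529 ≈ 49.15
n = 7

7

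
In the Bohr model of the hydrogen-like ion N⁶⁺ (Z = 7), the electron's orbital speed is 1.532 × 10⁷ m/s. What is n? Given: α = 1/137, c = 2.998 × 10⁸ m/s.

v_n = Zαc/n ⇒ n = Zαc/v = 7 × 0.007299 × 2.998 × 10⁸ / 1.532 × 10⁷ ≈ 1.00
n = 1

1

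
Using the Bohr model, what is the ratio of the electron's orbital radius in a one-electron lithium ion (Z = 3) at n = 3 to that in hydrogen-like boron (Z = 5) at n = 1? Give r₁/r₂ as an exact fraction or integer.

15

r ∝ Z^-1 · n^2
r₁/r₂ = (3/5)^-1 · (3/1)^2 = 15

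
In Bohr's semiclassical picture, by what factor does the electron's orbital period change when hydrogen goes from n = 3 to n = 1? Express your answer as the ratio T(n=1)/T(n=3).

1/27

T ∝ Z^-2 · n^3; with Z fixed, T ∝ n^3.
T(n=1)/T(n=3) = (1/3)^3 = 1/27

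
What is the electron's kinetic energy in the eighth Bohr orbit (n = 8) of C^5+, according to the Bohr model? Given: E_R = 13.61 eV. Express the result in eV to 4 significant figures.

7.656 eV

For a Coulomb orbit the virial theorem gives K = −E_n.
E_n = −E_R·Z²/n², so K = E_R·Z²/n² = 13.61 × 6²/8² = 7.656 eV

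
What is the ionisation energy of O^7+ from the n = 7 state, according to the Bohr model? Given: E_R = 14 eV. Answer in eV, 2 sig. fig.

18 eV

E_n = −E_R·Z²/n² = −14 × 8²/7² eV = -18 eV
Ionisation energy = −E_n = 18 eV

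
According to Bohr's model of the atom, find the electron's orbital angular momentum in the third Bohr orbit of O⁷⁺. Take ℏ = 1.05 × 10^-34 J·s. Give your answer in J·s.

L_n = nℏ = 3 × 1.05 × 10^-34 = 3.15 × 10^-34 J·s

3.15 × 10^-34 J·s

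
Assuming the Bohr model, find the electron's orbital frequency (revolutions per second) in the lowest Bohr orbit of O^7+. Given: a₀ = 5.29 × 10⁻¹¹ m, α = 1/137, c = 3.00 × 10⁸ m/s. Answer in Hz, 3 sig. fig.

r = n²a₀/Z = 6.61 × 10⁻¹² m, v = Zαc/n = 1.75 × 10⁷ m/s
f = v/(2πr) = 4.22 × 10¹⁷ Hz

4.22 × 10¹⁷ Hz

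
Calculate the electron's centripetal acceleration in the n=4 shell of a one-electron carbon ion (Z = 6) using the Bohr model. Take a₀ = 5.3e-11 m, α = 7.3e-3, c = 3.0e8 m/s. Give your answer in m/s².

r = n²a₀/Z = 1.4e-10 m, v = Zαc/n = 3.3e6 m/s
a = v²/r = (3.3e6)² / 1.4e-10 = 7.6e22 m/s²

7.6e22 m/s²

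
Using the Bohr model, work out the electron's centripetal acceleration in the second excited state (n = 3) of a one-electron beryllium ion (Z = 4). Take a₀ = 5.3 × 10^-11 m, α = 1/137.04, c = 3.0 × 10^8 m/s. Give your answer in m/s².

7.1 × 10^22 m/s²

r = n²a₀/Z = 1.2 × 10^-10 m, v = Zαc/n = 2.9 × 10^6 m/s
a = v²/r = (2.9 × 10^6)² / 1.2 × 10^-10 = 7.1 × 10^22 m/s²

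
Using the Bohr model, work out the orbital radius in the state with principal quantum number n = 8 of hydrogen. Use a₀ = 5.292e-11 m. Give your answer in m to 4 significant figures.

r_n = n²a₀/Z = 8² × 5.292e-11 / 1
    = 64 × 5.292e-11 / 1 = 3.387e-9 m

3.387e-9 m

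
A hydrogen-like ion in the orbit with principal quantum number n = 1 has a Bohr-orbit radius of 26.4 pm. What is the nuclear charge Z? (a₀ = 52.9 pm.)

r_n = n²a₀/Z ⇒ Z = n²a₀/r = 1² × 52.9 / 26.4 ≈ 2.00
Z = 2

2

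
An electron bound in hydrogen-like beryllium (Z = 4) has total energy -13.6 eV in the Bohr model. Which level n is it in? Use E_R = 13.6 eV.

E_n = −E_R Z²/n² ⇒ n² = E_R Z²/(−E_n) = 13.6 × 4² / 13.6 ≈ 16.00
n = 4

4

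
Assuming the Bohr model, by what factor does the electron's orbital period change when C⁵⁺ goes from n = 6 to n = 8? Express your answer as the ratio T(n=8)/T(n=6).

64/27

T ∝ Z^-2 · n^3; with Z fixed, T ∝ n^3.
T(n=8)/T(n=6) = (8/6)^3 = 64/27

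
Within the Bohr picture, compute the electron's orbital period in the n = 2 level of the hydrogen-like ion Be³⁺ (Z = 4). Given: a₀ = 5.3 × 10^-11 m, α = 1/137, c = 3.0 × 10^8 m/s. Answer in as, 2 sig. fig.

r = n²a₀/Z = 2²·5.3 × 10^-11/4 = 5.3 × 10^-11 m
v = Zαc/n = 4·0.0073·3.0 × 10^8/2 = 4.4 × 10^6 m/s
T = 2πr/v = 7.6 × 10^-17 s = 76 as

76 as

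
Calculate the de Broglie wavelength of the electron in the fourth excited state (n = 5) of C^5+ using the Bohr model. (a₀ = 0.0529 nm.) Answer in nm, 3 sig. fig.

0.277 nm

The Bohr quantisation condition is nλ = 2πr_n.
r_n = n²a₀/Z = 0.220 nm
λ = 2πr_n/n = 2π·0.220/5 = 0.277 nm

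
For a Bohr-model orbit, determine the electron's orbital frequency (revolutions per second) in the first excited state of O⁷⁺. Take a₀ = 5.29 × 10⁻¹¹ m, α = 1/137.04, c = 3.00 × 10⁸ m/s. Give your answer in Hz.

r = n²a₀/Z = 2.65 × 10⁻¹¹ m, v = Zαc/n = 8.76 × 10⁶ m/s
f = v/(2πr) = 5.27 × 10¹⁶ Hz

5.27 × 10¹⁶ Hz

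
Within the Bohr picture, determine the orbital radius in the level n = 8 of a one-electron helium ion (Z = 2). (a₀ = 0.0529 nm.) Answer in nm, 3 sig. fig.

r_n = n²a₀/Z = 8² × 0.0529 / 2
    = 64 × 0.0529 / 2 = 1.69 nm

1.69 nm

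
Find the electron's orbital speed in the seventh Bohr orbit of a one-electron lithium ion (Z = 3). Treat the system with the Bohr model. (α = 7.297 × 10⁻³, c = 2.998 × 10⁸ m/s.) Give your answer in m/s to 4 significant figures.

v_n = Zαc/n = 3 × 0.007297 × 2.998 × 10⁸ / 7
    = 9.376 × 10⁵ m/s

9.376 × 10⁵ m/s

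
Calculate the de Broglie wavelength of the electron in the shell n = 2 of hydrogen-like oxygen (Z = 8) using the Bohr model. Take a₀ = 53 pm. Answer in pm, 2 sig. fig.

83 pm

The Bohr quantisation condition is nλ = 2πr_n.
r_n = n²a₀/Z = 26 pm
λ = 2πr_n/n = 2π·26/2 = 83 pm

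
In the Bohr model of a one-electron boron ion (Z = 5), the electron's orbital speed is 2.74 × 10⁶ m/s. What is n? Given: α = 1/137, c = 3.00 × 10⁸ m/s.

4

v_n = Zαc/n ⇒ n = Zαc/v = 5 × 0.00730 × 3.00 × 10⁸ / 2.74 × 10⁶ ≈ 4.00
n = 4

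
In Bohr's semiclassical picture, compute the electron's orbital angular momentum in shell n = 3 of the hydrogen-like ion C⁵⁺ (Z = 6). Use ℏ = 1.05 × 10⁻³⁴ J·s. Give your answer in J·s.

3.15 × 10⁻³⁴ J·s

L_n = nℏ = 3 × 1.05 × 10⁻³⁴ = 3.15 × 10⁻³⁴ J·s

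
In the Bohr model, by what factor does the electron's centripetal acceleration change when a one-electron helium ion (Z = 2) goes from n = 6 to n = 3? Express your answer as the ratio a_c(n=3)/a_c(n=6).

a_c ∝ Z^3 · n^-4; with Z fixed, a_c ∝ n^-4.
a_c(n=3)/a_c(n=6) = (3/6)^-4 = 16

16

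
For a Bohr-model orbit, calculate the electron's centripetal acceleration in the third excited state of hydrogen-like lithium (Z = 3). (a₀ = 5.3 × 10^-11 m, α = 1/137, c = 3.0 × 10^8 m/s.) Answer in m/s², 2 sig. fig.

9.5 × 10^21 m/s²

r = n²a₀/Z = 2.8 × 10^-10 m, v = Zαc/n = 1.6 × 10^6 m/s
a = v²/r = (1.6 × 10^6)² / 2.8 × 10^-10 = 9.5 × 10^21 m/s²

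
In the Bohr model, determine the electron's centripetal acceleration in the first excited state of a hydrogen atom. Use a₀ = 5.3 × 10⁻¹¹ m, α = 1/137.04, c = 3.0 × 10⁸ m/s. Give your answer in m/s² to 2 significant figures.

r = n²a₀/Z = 2.1 × 10⁻¹⁰ m, v = Zαc/n = 1.1 × 10⁶ m/s
a = v²/r = (1.1 × 10⁶)² / 2.1 × 10⁻¹⁰ = 5.7 × 10²¹ m/s²

5.7 × 10²¹ m/s²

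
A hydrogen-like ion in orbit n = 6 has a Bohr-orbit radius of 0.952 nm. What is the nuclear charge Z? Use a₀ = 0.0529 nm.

r_n = n²a₀/Z ⇒ Z = n²a₀/r = 6² × 0.0529 / 0.952 ≈ 2.00
Z = 2

2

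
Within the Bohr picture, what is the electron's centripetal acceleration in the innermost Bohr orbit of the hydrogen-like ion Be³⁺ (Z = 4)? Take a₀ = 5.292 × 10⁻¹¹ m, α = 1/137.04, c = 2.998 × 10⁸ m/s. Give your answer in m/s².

5.788 × 10²⁴ m/s²

r = n²a₀/Z = 1.323 × 10⁻¹¹ m, v = Zαc/n = 8.751 × 10⁶ m/s
a = v²/r = (8.751 × 10⁶)² / 1.323 × 10⁻¹¹ = 5.788 × 10²⁴ m/s²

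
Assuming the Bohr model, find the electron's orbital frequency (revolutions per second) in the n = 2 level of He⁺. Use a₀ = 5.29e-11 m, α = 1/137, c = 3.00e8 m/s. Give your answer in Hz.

3.29e15 Hz

r = n²a₀/Z = 1.06e-10 m, v = Zαc/n = 2.19e6 m/s
f = v/(2πr) = 3.29e15 Hz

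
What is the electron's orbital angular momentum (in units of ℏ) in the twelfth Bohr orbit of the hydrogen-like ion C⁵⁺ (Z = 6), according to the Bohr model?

L_n = nℏ, so L/ℏ = n = 12.

12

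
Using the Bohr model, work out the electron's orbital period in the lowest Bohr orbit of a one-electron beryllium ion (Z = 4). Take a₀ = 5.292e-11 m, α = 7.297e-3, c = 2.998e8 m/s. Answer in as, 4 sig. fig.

9.500 as

r = n²a₀/Z = 1²·5.292e-11/4 = 1.323e-11 m
v = Zαc/n = 4·0.007297·2.998e8/1 = 8.751e6 m/s
T = 2πr/v = 9.500e-18 s = 9.500 as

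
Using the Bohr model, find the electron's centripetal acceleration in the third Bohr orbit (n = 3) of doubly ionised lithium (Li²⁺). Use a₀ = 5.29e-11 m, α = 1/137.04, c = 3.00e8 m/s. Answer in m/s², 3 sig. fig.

3.02e22 m/s²

r = n²a₀/Z = 1.59e-10 m, v = Zαc/n = 2.19e6 m/s
a = v²/r = (2.19e6)² / 1.59e-10 = 3.02e22 m/s²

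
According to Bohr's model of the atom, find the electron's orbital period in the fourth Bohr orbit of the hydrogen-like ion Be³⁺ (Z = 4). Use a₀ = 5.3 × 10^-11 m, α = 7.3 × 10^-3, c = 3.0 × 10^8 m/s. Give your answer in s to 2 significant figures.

r = n²a₀/Z = 4²·5.3 × 10^-11/4 = 2.1 × 10^-10 m
v = Zαc/n = 4·0.0073·3.0 × 10^8/4 = 2.2 × 10^6 m/s
T = 2πr/v = 6.1 × 10^-16 s

6.1 × 10^-16 s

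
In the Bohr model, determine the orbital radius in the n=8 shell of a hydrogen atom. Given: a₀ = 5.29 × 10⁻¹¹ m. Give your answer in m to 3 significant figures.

3.39 × 10⁻⁹ m

r_n = n²a₀/Z = 8² × 5.29 × 10⁻¹¹ / 1
    = 64 × 5.29 × 10⁻¹¹ / 1 = 3.39 × 10⁻⁹ m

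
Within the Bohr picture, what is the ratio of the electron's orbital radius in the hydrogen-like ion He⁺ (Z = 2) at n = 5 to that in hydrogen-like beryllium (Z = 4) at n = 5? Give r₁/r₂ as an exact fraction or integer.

r ∝ Z^-1 · n^2
r₁/r₂ = (2/4)^-1 · (5/5)^2 = 2

2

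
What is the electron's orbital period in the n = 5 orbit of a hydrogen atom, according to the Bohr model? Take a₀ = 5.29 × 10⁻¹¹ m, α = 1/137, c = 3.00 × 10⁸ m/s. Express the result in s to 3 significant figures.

1.90 × 10⁻¹⁴ s

r = n²a₀/Z = 5²·5.29 × 10⁻¹¹/1 = 1.32 × 10⁻⁹ m
v = Zαc/n = 1·0.00730·3.00 × 10⁸/5 = 4.38 × 10⁵ m/s
T = 2πr/v = 1.90 × 10⁻¹⁴ s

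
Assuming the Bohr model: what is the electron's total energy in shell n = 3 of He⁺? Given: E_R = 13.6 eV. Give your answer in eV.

E_n = −E_R·Z²/n² = −13.6 × 2²/3² = -6.04 eV

-6.04 eV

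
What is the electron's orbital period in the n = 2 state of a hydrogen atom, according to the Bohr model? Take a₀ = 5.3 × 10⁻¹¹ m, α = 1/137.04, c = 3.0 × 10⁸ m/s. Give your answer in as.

r = n²a₀/Z = 2²·5.3 × 10⁻¹¹/1 = 2.1 × 10⁻¹⁰ m
v = Zαc/n = 1·0.0073·3.0 × 10⁸/2 = 1.1 × 10⁶ m/s
T = 2πr/v = 1.2 × 10⁻¹⁵ s = 1200 as

1200 as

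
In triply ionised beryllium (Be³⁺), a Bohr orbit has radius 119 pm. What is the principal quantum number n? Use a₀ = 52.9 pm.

r_n = n²a₀/Z ⇒ n² = rZ/a₀ = 119 × 4 / 52.9 ≈ 9.00
n = 3

3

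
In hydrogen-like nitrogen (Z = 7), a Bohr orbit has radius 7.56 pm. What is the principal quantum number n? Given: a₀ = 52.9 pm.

1

r_n = n²a₀/Z ⇒ n² = rZ/a₀ = 7.56 × 7 / 52.9 ≈ 1.00
n = 1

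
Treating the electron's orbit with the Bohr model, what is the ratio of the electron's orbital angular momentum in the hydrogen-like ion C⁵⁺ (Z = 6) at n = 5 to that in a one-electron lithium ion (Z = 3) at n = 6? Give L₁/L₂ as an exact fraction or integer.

5/6

L = nℏ is independent of Z.
L₁/L₂ = n₁/n₂ = 5/6 = 5/6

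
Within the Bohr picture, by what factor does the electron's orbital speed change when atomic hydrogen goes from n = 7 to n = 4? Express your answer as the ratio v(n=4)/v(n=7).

7/4

v ∝ Z^1 · n^-1; with Z fixed, v ∝ n^-1.
v(n=4)/v(n=7) = (4/7)^-1 = 7/4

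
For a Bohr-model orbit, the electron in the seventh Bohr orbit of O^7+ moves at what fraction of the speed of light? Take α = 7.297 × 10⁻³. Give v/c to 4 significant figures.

v_n = Zαc/n, so v/c = Zα/n = 8 × 0.007297 / 7 = 0.008339

0.008339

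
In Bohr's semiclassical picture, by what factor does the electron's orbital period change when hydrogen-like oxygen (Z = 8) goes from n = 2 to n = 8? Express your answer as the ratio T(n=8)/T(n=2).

T ∝ Z^-2 · n^3; with Z fixed, T ∝ n^3.
T(n=8)/T(n=2) = (8/2)^3 = 64

64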